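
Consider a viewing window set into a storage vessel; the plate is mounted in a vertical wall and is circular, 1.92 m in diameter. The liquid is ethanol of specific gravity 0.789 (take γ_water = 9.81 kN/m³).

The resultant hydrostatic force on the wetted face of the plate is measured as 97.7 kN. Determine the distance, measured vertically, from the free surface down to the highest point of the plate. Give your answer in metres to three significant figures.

d_top ≈ 3.40 m

γ = 0.789 × 9.81 = 7.74009 kN/m³.
A = π(0.96)² = 2.89529 m².
From F = γ·h_c·A, the centroid depth is h_c = 97.7/(7.74009 × 2.89529) = 4.3597 m.
The centroid is at the centre, 0.96 m below the top of the plate, so the highest point sits at h_top = 4.3597 − 0.96 = 3.3997 m below the surface.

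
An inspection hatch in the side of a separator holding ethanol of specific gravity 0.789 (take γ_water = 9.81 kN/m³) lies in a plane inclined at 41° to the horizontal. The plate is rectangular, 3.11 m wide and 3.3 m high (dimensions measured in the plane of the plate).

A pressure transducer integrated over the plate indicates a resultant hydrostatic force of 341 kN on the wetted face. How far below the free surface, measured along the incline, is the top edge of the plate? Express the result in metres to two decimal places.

γ = 0.789 × 9.81 = 7.74009 kN/m³.
A = 3.11 × 3.3 = 10.263 m².
From F = γ·h_c·A, the centroid depth is h_c = 341/(7.74009 × 10.263) = 4.29273 m.
Let θ = 41° be the plate's angle to the horizontal; measure y along the incline from where the plane meets the free surface. Vertical depth h = y·sinθ with sinθ = 0.656059.
Along the incline, y_c = h_c/sinθ = 4.29273/0.656059 = 6.54321 m.
The centroid lies 3.3/2 = 1.65 m below the top edge, so the top edge sits at y_top = 6.54321 − 1.65 = 4.89321 m along the incline.

y_top ≈ 4.89 m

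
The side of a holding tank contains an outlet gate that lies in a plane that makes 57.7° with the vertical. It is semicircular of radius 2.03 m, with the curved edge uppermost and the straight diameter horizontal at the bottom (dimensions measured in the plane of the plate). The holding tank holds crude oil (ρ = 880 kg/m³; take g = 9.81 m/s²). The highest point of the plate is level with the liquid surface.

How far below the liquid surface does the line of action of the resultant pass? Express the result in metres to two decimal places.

γ = ρg = 880 × 9.81 / 1000 = 8.6328 kN/m³.
The plate makes 57.7° with the vertical, i.e. θ = 90° − 57.7° = 32.3° to the horizontal. Measuring y along the incline from the free-surface line, vertical depth h = y·sinθ with sinθ = 0.534352.
The centroid lies 4r/(3π) = 0.861559 m above the diameter, so r − 4r/(3π) = 2.03 − 0.861559 = 1.16844 m below the topmost point, so y_c = 1.16844 m and h_c = 1.16844 × 0.534352 = 0.624358 m.
A = πr²/2 = π × 2.03²/2 = 6.47309 m².
Resultant F = γ·h_c·A = 8.6328 × 0.624358 × 6.47309 = 34.8897 kN.
I_c = (π/8 − 8/(9π))·r⁴ = 0.109757 × 2.03⁴ = 1.86387 m⁴.
Centre of pressure: y_p = y_c + I_c/(y_c·A) = 1.16844 + 1.86387/(1.16844 × 6.47309) = 1.16844 + 0.246432 = 1.41487 m along the plane.
Vertically, h_p = y_p·sinθ = 1.41487 × 0.534352 = 0.756039 m.

h_p = 0.76 m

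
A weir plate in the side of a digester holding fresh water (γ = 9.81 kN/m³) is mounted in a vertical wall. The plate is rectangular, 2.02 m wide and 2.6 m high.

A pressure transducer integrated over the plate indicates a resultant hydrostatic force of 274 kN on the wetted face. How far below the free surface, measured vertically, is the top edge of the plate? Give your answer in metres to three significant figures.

d_top ≈ 4.02 m

γ = 9.81 kN/m³.
A = 2.02 × 2.6 = 5.252 m².
From F = γ·h_c·A, the centroid depth is h_c = 274/(9.81 × 5.252) = 5.3181 m.
The centroid lies 2.6/2 = 1.3 m below the top edge, so the top edge sits at h_top = 5.3181 − 1.3 = 4.0181 m below the surface.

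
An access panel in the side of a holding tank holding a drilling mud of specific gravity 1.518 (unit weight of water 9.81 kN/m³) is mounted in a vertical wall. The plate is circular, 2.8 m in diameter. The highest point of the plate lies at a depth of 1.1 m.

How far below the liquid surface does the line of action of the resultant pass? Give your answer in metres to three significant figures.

γ = 1.518 × 9.81 = 14.89158 kN/m³.
The centroid is at the centre, 1.4 m below the top of the plate, so the centroid depth is h_c = 1.1 + 1.4 = 2.5 m.
A = π(1.4)² = 6.15752 m².
Resultant F = γ·h_c·A = 14.89158 × 2.5 × 6.15752 = 229.238 kN.
I_c = πr⁴/4 = π × 1.4⁴/4 = 3.01719 m⁴.
Centre of pressure: y_p = y_c + I_c/(y_c·A) = 2.5 + 3.01719/(2.5 × 6.15752) = 2.5 + 0.196 = 2.696 m along the plane.

h_p = 2.70 m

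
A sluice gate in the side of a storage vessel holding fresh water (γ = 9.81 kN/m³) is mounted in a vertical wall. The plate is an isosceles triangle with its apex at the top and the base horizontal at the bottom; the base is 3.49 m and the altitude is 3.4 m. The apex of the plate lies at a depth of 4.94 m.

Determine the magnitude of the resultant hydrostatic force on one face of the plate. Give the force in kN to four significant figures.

F ≈ 419.4 kN

γ = 9.81 kN/m³.
With the apex up, the centroid sits 2h/3 = 2 × 3.4/3 = 2.26667 m below the apex, so the centroid depth is h_c = 4.94 + 2.26667 = 7.20667 m.
A = ½ × 3.49 × 3.4 = 5.933 m².
Resultant F = γ·h_c·A = 9.81 × 7.20667 × 5.933 = 419.448 kN.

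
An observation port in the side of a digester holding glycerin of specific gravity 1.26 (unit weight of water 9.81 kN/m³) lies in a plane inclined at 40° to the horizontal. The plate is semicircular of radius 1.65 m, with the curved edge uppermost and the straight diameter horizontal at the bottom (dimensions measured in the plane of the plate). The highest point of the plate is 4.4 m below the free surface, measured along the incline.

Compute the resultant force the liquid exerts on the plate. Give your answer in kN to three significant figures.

F ≈ 182 kN

γ = 1.26 × 9.81 = 12.3606 kN/m³.
Let θ = 40° be the plate's angle to the horizontal; measure y along the incline from where the plane meets the free surface. Vertical depth h = y·sinθ with sinθ = 0.642788.
The centroid lies 4r/(3π) = 0.700282 m above the diameter, so r − 4r/(3π) = 1.65 − 0.700282 = 0.949718 m below the topmost point, so y_c = 4.4 + 0.949718 = 5.34972 m and h_c = 5.34972 × 0.642788 = 3.43874 m.
A = πr²/2 = π × 1.65²/2 = 4.27649 m².
Resultant F = γ·h_c·A = 12.3606 × 3.43874 × 4.27649 = 181.772 kN.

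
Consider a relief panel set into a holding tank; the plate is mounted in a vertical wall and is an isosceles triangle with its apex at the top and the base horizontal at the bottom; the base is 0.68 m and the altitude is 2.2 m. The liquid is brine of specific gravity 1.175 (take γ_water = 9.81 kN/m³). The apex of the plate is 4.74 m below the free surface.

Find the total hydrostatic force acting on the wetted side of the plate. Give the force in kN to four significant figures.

F ≈ 53.51 kN

γ = 1.175 × 9.81 = 11.52675 kN/m³.
With the apex up, the centroid sits 2h/3 = 2 × 2.2/3 = 1.46667 m below the apex, so the centroid depth is h_c = 4.74 + 1.46667 = 6.20667 m.
A = ½ × 0.68 × 2.2 = 0.748 m².
Resultant F = γ·h_c·A = 11.52675 × 6.20667 × 0.748 = 53.514 kN.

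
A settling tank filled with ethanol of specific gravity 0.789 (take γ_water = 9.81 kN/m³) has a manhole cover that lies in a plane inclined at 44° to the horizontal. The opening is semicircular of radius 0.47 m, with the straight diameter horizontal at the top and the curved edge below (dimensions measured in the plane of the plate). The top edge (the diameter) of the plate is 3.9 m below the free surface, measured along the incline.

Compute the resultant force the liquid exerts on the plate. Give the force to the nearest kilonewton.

F ≈ 8 kN

γ = 0.789 × 9.81 = 7.74009 kN/m³.
Let θ = 44° be the plate's angle to the horizontal; measure y along the incline from where the plane meets the free surface. Vertical depth h = y·sinθ with sinθ = 0.694658.
The centroid of a semicircle lies 4r/(3π) = 0.199474 m from the diameter, here below the top edge, so y_c = 3.9 + 0.199474 = 4.09947 m and h_c = 4.09947 × 0.694658 = 2.84773 m.
A = πr²/2 = π × 0.47²/2 = 0.346989 m².
Resultant F = γ·h_c·A = 7.74009 × 2.84773 × 0.346989 = 7.64822 kN.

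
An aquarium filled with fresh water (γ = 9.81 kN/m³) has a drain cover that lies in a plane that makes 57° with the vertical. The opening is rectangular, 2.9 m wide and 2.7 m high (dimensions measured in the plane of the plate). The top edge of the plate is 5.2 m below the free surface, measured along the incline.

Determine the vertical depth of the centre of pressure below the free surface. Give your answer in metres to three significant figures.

h_p = 3.62 m

γ = 9.81 kN/m³.
The plate makes 57° with the vertical, i.e. θ = 90° − 57° = 33° to the horizontal. Measuring y along the incline from the free-surface line, vertical depth h = y·sinθ with sinθ = 0.544639.
The centroid lies 2.7/2 = 1.35 m below the top edge, so y_c = 5.2 + 1.35 = 6.55 m and h_c = 6.55 × 0.544639 = 3.56739 m.
A = 2.9 × 2.7 = 7.83 m².
Resultant F = γ·h_c·A = 9.81 × 3.56739 × 7.83 = 274.019 kN.
I_c = b·h³/12 = 2.9 × 2.7³/12 = 4.75673 m⁴.
Centre of pressure: y_p = y_c + I_c/(y_c·A) = 6.55 + 4.75673/(6.55 × 7.83) = 6.55 + 0.0927482 = 6.64275 m along the plane.
Vertically, h_p = y_p·sinθ = 6.64275 × 0.544639 = 3.6179 m.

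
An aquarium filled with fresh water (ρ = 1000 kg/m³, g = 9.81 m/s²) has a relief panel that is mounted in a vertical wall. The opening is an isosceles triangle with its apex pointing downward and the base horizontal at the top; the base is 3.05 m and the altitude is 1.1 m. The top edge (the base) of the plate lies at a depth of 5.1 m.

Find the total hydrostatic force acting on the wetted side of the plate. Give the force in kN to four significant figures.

F ≈ 89.96 kN

γ = ρg = 1000 × 9.81 = 9810 N/m³ = 9.81 kN/m³.
With the apex down, the centroid sits h/3 = 1.1/3 = 0.366667 m below the base (the top edge), so the centroid depth is h_c = 5.1 + 0.366667 = 5.46667 m.
A = ½ × 3.05 × 1.1 = 1.6775 m².
Resultant F = γ·h_c·A = 9.81 × 5.46667 × 1.6775 = 89.961 kN.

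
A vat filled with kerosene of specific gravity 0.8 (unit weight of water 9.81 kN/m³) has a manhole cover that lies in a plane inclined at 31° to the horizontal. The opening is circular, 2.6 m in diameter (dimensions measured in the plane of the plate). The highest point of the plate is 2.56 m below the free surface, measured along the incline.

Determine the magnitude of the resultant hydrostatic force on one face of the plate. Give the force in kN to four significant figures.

γ = 0.8 × 9.81 = 7.848 kN/m³.
Let θ = 31° be the plate's angle to the horizontal; measure y along the incline from where the plane meets the free surface. Vertical depth h = y·sinθ with sinθ = 0.515038.
The centroid is at the centre, 1.3 m below the top of the plate, so y_c = 2.56 + 1.3 = 3.86 m and h_c = 3.86 × 0.515038 = 1.98805 m.
A = π(1.3)² = 5.30929 m².
Resultant F = γ·h_c·A = 7.848 × 1.98805 × 5.30929 = 82.8367 kN.

F ≈ 82.84 kN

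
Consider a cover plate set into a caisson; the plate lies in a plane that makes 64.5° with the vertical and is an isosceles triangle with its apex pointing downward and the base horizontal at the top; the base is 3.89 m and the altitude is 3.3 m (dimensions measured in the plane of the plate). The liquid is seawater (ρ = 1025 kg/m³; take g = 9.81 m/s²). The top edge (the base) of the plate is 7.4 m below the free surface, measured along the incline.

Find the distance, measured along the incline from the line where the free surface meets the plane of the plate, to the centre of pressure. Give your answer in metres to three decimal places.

γ = ρg = 1025 × 9.81 / 1000 = 10.05525 kN/m³.
The plate makes 64.5° with the vertical, i.e. θ = 90° − 64.5° = 25.5° to the horizontal. Measuring y along the incline from the free-surface line, vertical depth h = y·sinθ with sinθ = 0.430511.
With the apex down, the centroid sits h/3 = 3.3/3 = 1.1 m below the base (the top edge), so y_c = 7.4 + 1.1 = 8.5 m and h_c = 8.5 × 0.430511 = 3.65934 m.
A = ½ × 3.89 × 3.3 = 6.4185 m².
Resultant F = γ·h_c·A = 10.05525 × 3.65934 × 6.4185 = 236.172 kN.
I_c = b·h³/36 = 3.89 × 3.3³/36 = 3.88319 m⁴.
Centre of pressure: y_p = y_c + I_c/(y_c·A) = 8.5 + 3.88319/(8.5 × 6.4185) = 8.5 + 0.0711764 = 8.57118 m along the plane.

y_p = 8.571 m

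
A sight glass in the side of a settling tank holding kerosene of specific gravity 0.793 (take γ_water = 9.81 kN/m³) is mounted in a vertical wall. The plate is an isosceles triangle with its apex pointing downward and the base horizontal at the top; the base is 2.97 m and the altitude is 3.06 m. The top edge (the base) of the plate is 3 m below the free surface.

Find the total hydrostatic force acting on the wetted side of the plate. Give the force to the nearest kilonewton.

γ = 0.793 × 9.81 = 7.77933 kN/m³.
With the apex down, the centroid sits h/3 = 3.06/3 = 1.02 m below the base (the top edge), so the centroid depth is h_c = 3 + 1.02 = 4.02 m.
A = ½ × 2.97 × 3.06 = 4.5441 m².
Resultant F = γ·h_c·A = 7.77933 × 4.02 × 4.5441 = 142.107 kN.

F ≈ 142 kN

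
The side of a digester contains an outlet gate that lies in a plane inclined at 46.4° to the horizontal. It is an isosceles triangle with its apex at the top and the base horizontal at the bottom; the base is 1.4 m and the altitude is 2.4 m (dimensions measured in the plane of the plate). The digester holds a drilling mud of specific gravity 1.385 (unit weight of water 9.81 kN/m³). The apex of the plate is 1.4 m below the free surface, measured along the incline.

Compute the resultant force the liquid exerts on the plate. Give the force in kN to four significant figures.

F ≈ 49.59 kN

γ = 1.385 × 9.81 = 13.58685 kN/m³.
Let θ = 46.4° be the plate's angle to the horizontal; measure y along the incline from where the plane meets the free surface. Vertical depth h = y·sinθ with sinθ = 0.724172.
With the apex up, the centroid sits 2h/3 = 2 × 2.4/3 = 1.6 m below the apex, so y_c = 1.4 + 1.6 = 3 m and h_c = 3 × 0.724172 = 2.17252 m.
A = ½ × 1.4 × 2.4 = 1.68 m².
Resultant F = γ·h_c·A = 13.58685 × 2.17252 × 1.68 = 49.5897 kN.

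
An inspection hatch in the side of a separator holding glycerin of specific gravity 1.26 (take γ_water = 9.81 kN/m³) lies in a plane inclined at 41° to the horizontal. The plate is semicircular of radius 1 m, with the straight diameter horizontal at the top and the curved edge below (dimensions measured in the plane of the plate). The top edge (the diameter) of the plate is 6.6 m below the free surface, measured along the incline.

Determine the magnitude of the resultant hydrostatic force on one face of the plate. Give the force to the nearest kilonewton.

γ = 1.26 × 9.81 = 12.3606 kN/m³.
Let θ = 41° be the plate's angle to the horizontal; measure y along the incline from where the plane meets the free surface. Vertical depth h = y·sinθ with sinθ = 0.656059.
The centroid of a semicircle lies 4r/(3π) = 0.424413 m from the diameter, here below the top edge, so y_c = 6.6 + 0.424413 = 7.02441 m and h_c = 7.02441 × 0.656059 = 4.60843 m.
A = πr²/2 = π × 1²/2 = 1.5708 m².
Resultant F = γ·h_c·A = 12.3606 × 4.60843 × 1.5708 = 89.4774 kN.

F ≈ 89 kN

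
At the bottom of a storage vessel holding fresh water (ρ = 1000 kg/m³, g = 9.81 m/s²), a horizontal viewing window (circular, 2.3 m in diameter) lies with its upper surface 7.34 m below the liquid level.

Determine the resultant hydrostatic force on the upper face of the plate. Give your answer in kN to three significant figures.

γ = ρg = 1000 × 9.81 = 9810 N/m³ = 9.81 kN/m³.
The plate is horizontal, so pressure is uniform at p = γ·h = 9.81 × 7.34 = 72.0054 kN/m².
A = π(1.15)² = 4.15476 m².
F = p·A = 72.0054 × 4.15476 = 299.165 kN.

F ≈ 299 kN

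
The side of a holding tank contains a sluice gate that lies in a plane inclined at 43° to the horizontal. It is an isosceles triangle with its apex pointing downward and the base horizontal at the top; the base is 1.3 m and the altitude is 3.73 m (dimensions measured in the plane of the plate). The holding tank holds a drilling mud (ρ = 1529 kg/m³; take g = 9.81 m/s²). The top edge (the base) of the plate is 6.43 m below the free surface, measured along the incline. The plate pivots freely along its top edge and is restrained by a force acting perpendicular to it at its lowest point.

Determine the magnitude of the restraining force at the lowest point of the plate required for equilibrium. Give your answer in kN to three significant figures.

γ = ρg = 1529 × 9.81 / 1000 = 14.99949 kN/m³.
Let θ = 43° be the plate's angle to the horizontal; measure y along the incline from where the plane meets the free surface. Vertical depth h = y·sinθ with sinθ = 0.681998.
With the apex down, the centroid sits h/3 = 3.73/3 = 1.24333 m below the base (the top edge), so y_c = 6.43 + 1.24333 = 7.67333 m and h_c = 7.67333 × 0.681998 = 5.2332 m.
A = ½ × 1.3 × 3.73 = 2.4245 m².
Resultant F = γ·h_c·A = 14.99949 × 5.2332 × 2.4245 = 190.312 kN.
I_c = b·h³/36 = 1.3 × 3.73³/36 = 1.87399 m⁴.
Centre of pressure: y_p = y_c + I_c/(y_c·A) = 7.67333 + 1.87399/(7.67333 × 2.4245) = 7.67333 + 0.100731 = 7.77406 m along the plane.
The resultant acts 1.24333 + 0.100731 = 1.34406 m (along the plate) below the hinge at the top edge, so the moment about the hinge is M = F × 1.34406 = 190.312 × 1.34406 = 255.791 kN·m.
A normal force at the bottom, 3.73 m from the hinge, must supply this moment: P = 255.791/3.73 = 68.5767 kN.

P ≈ 68.6 kN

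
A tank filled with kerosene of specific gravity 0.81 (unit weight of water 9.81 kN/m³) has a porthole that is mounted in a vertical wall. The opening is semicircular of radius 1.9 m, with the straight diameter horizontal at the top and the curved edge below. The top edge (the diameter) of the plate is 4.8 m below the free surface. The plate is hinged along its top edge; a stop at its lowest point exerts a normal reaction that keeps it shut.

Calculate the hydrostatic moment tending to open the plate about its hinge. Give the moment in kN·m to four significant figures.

γ = 0.81 × 9.81 = 7.9461 kN/m³.
The centroid of a semicircle lies 4r/(3π) = 0.806385 m from the diameter, here below the top edge, so the centroid depth is h_c = 4.8 + 0.806385 = 5.60638 m.
A = πr²/2 = π × 1.9²/2 = 5.67057 m².
Resultant F = γ·h_c·A = 7.9461 × 5.60638 × 5.67057 = 252.617 kN.
I_c = (π/8 − 8/(9π))·r⁴ = 0.109757 × 1.9⁴ = 1.43036 m⁴.
Centre of pressure: y_p = y_c + I_c/(y_c·A) = 5.60638 + 1.43036/(5.60638 × 5.67057) = 5.60638 + 0.0449921 = 5.65137 m along the plane.
The resultant acts 0.806385 + 0.0449921 = 0.851377 m (along the plate) below the hinge at the top edge, so the moment about the hinge is M = F × 0.851377 = 252.617 × 0.851377 = 215.072 kN·m.

M ≈ 215.1 kN·m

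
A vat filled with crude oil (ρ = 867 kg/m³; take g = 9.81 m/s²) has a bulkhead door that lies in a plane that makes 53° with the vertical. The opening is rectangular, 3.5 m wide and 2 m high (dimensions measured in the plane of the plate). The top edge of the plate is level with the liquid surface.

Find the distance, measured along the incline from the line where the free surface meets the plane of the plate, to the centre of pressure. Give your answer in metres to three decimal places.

y_p = 1.333 m

γ = ρg = 867 × 9.81 / 1000 = 8.50527 kN/m³.
The plate makes 53° with the vertical, i.e. θ = 90° − 53° = 37° to the horizontal. Measuring y along the incline from the free-surface line, vertical depth h = y·sinθ with sinθ = 0.601815.
The centroid lies 2/2 = 1 m below the top edge, so y_c = 1 m and h_c = 1 × 0.601815 = 0.601815 m.
A = 3.5 × 2 = 7 m².
Resultant F = γ·h_c·A = 8.50527 × 0.601815 × 7 = 35.8302 kN.
I_c = b·h³/12 = 3.5 × 2³/12 = 2.33333 m⁴.
Centre of pressure: y_p = y_c + I_c/(y_c·A) = 1 + 2.33333/(1 × 7) = 1 + 0.333333 = 1.33333 m along the plane.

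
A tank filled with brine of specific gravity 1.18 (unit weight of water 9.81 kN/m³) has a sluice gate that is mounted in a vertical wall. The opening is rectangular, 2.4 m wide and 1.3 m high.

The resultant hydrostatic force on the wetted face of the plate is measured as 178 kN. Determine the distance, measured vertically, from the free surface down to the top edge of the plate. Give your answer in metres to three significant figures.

γ = 1.18 × 9.81 = 11.5758 kN/m³.
A = 2.4 × 1.3 = 3.12 m².
From F = γ·h_c·A, the centroid depth is h_c = 178/(11.5758 × 3.12) = 4.9285 m.
The centroid lies 1.3/2 = 0.65 m below the top edge, so the top edge sits at h_top = 4.9285 − 0.65 = 4.2785 m below the surface.

d_top ≈ 4.28 m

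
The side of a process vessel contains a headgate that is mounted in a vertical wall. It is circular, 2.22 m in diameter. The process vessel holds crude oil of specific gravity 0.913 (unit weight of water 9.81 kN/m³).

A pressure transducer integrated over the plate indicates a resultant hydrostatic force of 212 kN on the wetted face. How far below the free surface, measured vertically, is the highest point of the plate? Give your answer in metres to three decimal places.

γ = 0.913 × 9.81 = 8.95653 kN/m³.
A = π(1.11)² = 3.87076 m².
From F = γ·h_c·A, the centroid depth is h_c = 212/(8.95653 × 3.87076) = 6.11505 m.
The centroid is at the centre, 1.11 m below the top of the plate, so the highest point sits at h_top = 6.11505 − 1.11 = 5.00505 m below the surface.

d_top ≈ 5.005 m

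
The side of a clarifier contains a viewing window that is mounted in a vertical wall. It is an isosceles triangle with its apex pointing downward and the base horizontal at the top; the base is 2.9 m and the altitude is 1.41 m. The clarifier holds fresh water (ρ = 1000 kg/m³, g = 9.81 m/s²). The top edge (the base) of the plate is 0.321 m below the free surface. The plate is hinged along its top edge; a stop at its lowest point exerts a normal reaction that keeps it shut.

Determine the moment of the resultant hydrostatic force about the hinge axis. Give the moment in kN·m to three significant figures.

M ≈ 9.67 kN·m

γ = ρg = 1000 × 9.81 = 9810 N/m³ = 9.81 kN/m³.
With the apex down, the centroid sits h/3 = 1.41/3 = 0.47 m below the base (the top edge), so the centroid depth is h_c = 0.321 + 0.47 = 0.791 m.
A = ½ × 2.9 × 1.41 = 2.0445 m².
Resultant F = γ·h_c·A = 9.81 × 0.791 × 2.0445 = 15.8647 kN.
I_c = b·h³/36 = 2.9 × 1.41³/36 = 0.225815 m⁴.
Centre of pressure: y_p = y_c + I_c/(y_c·A) = 0.791 + 0.225815/(0.791 × 2.0445) = 0.791 + 0.139633 = 0.930633 m along the plane.
The resultant acts 0.47 + 0.139633 = 0.609633 m (along the plate) below the hinge at the top edge, so the moment about the hinge is M = F × 0.609633 = 15.8647 × 0.609633 = 9.67164 kN·m.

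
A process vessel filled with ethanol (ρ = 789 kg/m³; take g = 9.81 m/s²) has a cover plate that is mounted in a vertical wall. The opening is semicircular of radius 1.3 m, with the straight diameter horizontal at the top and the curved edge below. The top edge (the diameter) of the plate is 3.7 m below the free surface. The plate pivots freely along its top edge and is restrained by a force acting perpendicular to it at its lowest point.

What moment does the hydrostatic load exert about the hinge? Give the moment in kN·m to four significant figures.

M ≈ 50.63 kN·m

γ = ρg = 789 × 9.81 / 1000 = 7.74009 kN/m³.
The centroid of a semicircle lies 4r/(3π) = 0.551737 m from the diameter, here below the top edge, so the centroid depth is h_c = 3.7 + 0.551737 = 4.25174 m.
A = πr²/2 = π × 1.3²/2 = 2.65465 m².
Resultant F = γ·h_c·A = 7.74009 × 4.25174 × 2.65465 = 87.3615 kN.
I_c = (π/8 − 8/(9π))·r⁴ = 0.109757 × 1.3⁴ = 0.313477 m⁴.
Centre of pressure: y_p = y_c + I_c/(y_c·A) = 4.25174 + 0.313477/(4.25174 × 2.65465) = 4.25174 + 0.0277736 = 4.27951 m along the plane.
The resultant acts 0.551737 + 0.0277736 = 0.579511 m (along the plate) below the hinge at the top edge, so the moment about the hinge is M = F × 0.579511 = 87.3615 × 0.579511 = 50.627 kN·m.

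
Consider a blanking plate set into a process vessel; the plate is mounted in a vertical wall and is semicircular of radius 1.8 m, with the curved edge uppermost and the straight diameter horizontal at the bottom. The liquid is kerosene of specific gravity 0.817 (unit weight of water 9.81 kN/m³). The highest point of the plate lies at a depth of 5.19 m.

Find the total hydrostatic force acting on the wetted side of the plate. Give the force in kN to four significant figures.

F ≈ 254.0 kN

γ = 0.817 × 9.81 = 8.01477 kN/m³.
The centroid lies 4r/(3π) = 0.763944 m above the diameter, so r − 4r/(3π) = 1.8 − 0.763944 = 1.03606 m below the topmost point, so the centroid depth is h_c = 5.19 + 1.03606 = 6.22606 m.
A = πr²/2 = π × 1.8²/2 = 5.08938 m².
Resultant F = γ·h_c·A = 8.01477 × 6.22606 × 5.08938 = 253.962 kN.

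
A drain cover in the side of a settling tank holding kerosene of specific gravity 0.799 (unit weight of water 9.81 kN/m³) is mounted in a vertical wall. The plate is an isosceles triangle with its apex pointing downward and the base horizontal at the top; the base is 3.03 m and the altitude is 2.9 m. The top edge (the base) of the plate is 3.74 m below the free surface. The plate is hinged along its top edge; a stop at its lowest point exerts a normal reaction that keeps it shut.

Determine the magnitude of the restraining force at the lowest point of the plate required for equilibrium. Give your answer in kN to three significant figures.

P ≈ 59.6 kN

γ = 0.799 × 9.81 = 7.83819 kN/m³.
With the apex down, the centroid sits h/3 = 2.9/3 = 0.966667 m below the base (the top edge), so the centroid depth is h_c = 3.74 + 0.966667 = 4.70667 m.
A = ½ × 3.03 × 2.9 = 4.3935 m².
Resultant F = γ·h_c·A = 7.83819 × 4.70667 × 4.3935 = 162.084 kN.
I_c = b·h³/36 = 3.03 × 2.9³/36 = 2.05274 m⁴.
Centre of pressure: y_p = y_c + I_c/(y_c·A) = 4.70667 + 2.05274/(4.70667 × 4.3935) = 4.70667 + 0.0992681 = 4.80594 m along the plane.
The resultant acts 0.966667 + 0.0992681 = 1.06594 m (along the plate) below the hinge at the top edge, so the moment about the hinge is M = F × 1.06594 = 162.084 × 1.06594 = 172.772 kN·m.
A normal force at the bottom, 2.9 m from the hinge, must supply this moment: P = 172.772/2.9 = 59.5766 kN.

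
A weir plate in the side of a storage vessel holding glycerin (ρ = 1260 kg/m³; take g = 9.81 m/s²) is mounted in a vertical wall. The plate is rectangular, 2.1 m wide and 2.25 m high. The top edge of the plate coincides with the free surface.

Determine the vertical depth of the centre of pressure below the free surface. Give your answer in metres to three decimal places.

h_p = 1.500 m

γ = ρg = 1260 × 9.81 / 1000 = 12.3606 kN/m³.
The centroid lies 2.25/2 = 1.125 m below the top edge, so the centroid depth is h_c = 1.125 m.
A = 2.1 × 2.25 = 4.725 m².
Resultant F = γ·h_c·A = 12.3606 × 1.125 × 4.725 = 65.7043 kN.
I_c = b·h³/12 = 2.1 × 2.25³/12 = 1.99336 m⁴.
Centre of pressure: y_p = y_c + I_c/(y_c·A) = 1.125 + 1.99336/(1.125 × 4.725) = 1.125 + 0.375 = 1.5 m along the plane.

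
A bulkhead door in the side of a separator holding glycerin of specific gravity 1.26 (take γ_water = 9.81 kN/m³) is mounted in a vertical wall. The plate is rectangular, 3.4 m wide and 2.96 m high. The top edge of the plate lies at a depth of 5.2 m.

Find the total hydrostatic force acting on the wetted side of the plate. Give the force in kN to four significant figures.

F ≈ 831.0 kN

γ = 1.26 × 9.81 = 12.3606 kN/m³.
The centroid lies 2.96/2 = 1.48 m below the top edge, so the centroid depth is h_c = 5.2 + 1.48 = 6.68 m.
A = 3.4 × 2.96 = 10.064 m².
Resultant F = γ·h_c·A = 12.3606 × 6.68 × 10.064 = 830.972 kN.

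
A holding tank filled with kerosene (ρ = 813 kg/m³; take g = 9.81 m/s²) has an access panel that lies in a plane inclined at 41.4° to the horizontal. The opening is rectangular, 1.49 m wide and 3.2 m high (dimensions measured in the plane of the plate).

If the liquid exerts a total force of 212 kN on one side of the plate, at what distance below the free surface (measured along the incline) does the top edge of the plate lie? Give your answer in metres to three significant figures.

y_top ≈ 6.83 m

γ = ρg = 813 × 9.81 / 1000 = 7.97553 kN/m³.
A = 1.49 × 3.2 = 4.768 m².
From F = γ·h_c·A, the centroid depth is h_c = 212/(7.97553 × 4.768) = 5.57494 m.
Let θ = 41.4° be the plate's angle to the horizontal; measure y along the incline from where the plane meets the free surface. Vertical depth h = y·sinθ with sinθ = 0.661312.
Along the incline, y_c = h_c/sinθ = 5.57494/0.661312 = 8.43012 m.
The centroid lies 3.2/2 = 1.6 m below the top edge, so the top edge sits at y_top = 8.43012 − 1.6 = 6.83012 m along the incline.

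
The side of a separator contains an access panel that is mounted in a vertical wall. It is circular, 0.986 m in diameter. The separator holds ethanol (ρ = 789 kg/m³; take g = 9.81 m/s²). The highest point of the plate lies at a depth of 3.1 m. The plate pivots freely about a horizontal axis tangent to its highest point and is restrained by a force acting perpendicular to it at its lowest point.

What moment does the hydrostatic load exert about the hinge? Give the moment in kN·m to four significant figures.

M ≈ 10.83 kN·m

γ = ρg = 789 × 9.81 / 1000 = 7.74009 kN/m³.
The centroid is at the centre, 0.493 m below the top of the plate, so the centroid depth is h_c = 3.1 + 0.493 = 3.593 m.
A = π(0.493)² = 0.763561 m².
Resultant F = γ·h_c·A = 7.74009 × 3.593 × 0.763561 = 21.2347 kN.
I_c = πr⁴/4 = π × 0.493⁴/4 = 0.0463957 m⁴.
Centre of pressure: y_p = y_c + I_c/(y_c·A) = 3.593 + 0.0463957/(3.593 × 0.763561) = 3.593 + 0.0169113 = 3.60991 m along the plane.
The resultant acts 0.493 + 0.0169113 = 0.509911 m (along the plate) below the hinge at the top edge, so the moment about the hinge is M = F × 0.509911 = 21.2347 × 0.509911 = 10.8278 kN·m.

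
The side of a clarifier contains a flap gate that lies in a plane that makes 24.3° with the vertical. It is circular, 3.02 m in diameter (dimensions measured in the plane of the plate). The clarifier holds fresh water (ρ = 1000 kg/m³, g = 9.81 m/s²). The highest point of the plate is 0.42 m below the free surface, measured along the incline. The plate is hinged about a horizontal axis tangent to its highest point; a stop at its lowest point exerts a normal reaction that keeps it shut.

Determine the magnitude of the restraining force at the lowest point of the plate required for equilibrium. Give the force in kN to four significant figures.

P ≈ 73.89 kN

γ = ρg = 1000 × 9.81 = 9810 N/m³ = 9.81 kN/m³.
The plate makes 24.3° with the vertical, i.e. θ = 90° − 24.3° = 65.7° to the horizontal. Measuring y along the incline from the free-surface line, vertical depth h = y·sinθ with sinθ = 0.911403.
The centroid is at the centre, 1.51 m below the top of the plate, so y_c = 0.42 + 1.51 = 1.93 m and h_c = 1.93 × 0.911403 = 1.75901 m.
A = π(1.51)² = 7.16315 m².
Resultant F = γ·h_c·A = 9.81 × 1.75901 × 7.16315 = 123.607 kN.
I_c = πr⁴/4 = π × 1.51⁴/4 = 4.08317 m⁴.
Centre of pressure: y_p = y_c + I_c/(y_c·A) = 1.93 + 4.08317/(1.93 × 7.16315) = 1.93 + 0.295349 = 2.22535 m along the plane.
The resultant acts 1.51 + 0.295349 = 1.80535 m (along the plate) below the hinge at the top edge, so the moment about the hinge is M = F × 1.80535 = 123.607 × 1.80535 = 223.154 kN·m.
A normal force at the bottom, 3.02 m from the hinge, must supply this moment: P = 223.154/3.02 = 73.8921 kN.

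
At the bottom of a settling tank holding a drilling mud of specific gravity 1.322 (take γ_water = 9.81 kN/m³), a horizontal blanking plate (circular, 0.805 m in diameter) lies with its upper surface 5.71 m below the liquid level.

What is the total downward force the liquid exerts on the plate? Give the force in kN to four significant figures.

γ = 1.322 × 9.81 = 12.96882 kN/m³.
The plate is horizontal, so pressure is uniform at p = γ·h = 12.96882 × 5.71 = 74.052 kN/m².
A = π(0.4025)² = 0.508958 m².
F = p·A = 74.052 × 0.508958 = 37.6894 kN.

F ≈ 37.69 kN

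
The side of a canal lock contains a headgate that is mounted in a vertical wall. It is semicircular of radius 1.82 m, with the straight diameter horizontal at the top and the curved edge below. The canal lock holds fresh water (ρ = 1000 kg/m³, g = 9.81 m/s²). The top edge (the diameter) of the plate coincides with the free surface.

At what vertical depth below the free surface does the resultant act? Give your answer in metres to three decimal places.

h_p = 1.072 m

γ = ρg = 1000 × 9.81 = 9810 N/m³ = 9.81 kN/m³.
The centroid of a semicircle lies 4r/(3π) = 0.772432 m from the diameter, here below the top edge, so the centroid depth is h_c = 0.772432 m.
A = πr²/2 = π × 1.82²/2 = 5.20311 m².
Resultant F = γ·h_c·A = 9.81 × 0.772432 × 5.20311 = 39.4269 kN.
I_c = (π/8 − 8/(9π))·r⁴ = 0.109757 × 1.82⁴ = 1.20425 m⁴.
Centre of pressure: y_p = y_c + I_c/(y_c·A) = 0.772432 + 1.20425/(0.772432 × 5.20311) = 0.772432 + 0.299636 = 1.07207 m along the plane.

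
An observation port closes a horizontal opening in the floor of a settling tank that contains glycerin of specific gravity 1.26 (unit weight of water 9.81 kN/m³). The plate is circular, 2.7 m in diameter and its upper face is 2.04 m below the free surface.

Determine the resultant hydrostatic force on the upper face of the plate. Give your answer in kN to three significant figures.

F ≈ 144 kN

γ = 1.26 × 9.81 = 12.3606 kN/m³.
The plate is horizontal, so pressure is uniform at p = γ·h = 12.3606 × 2.04 = 25.2156 kN/m².
A = π(1.35)² = 5.72555 m².
F = p·A = 25.2156 × 5.72555 = 144.373 kN.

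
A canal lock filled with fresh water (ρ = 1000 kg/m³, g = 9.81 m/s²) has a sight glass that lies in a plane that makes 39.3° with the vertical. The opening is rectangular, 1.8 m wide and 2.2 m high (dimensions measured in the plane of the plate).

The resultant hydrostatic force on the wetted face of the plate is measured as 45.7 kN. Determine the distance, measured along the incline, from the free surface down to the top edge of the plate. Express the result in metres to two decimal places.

y_top ≈ 0.42 m

γ = ρg = 1000 × 9.81 = 9810 N/m³ = 9.81 kN/m³.
A = 1.8 × 2.2 = 3.96 m².
From F = γ·h_c·A, the centroid depth is h_c = 45.7/(9.81 × 3.96) = 1.17639 m.
The plate makes 39.3° with the vertical, i.e. θ = 90° − 39.3° = 50.7° to the horizontal. Measuring y along the incline from the free-surface line, vertical depth h = y·sinθ with sinθ = 0.773840.
Along the incline, y_c = h_c/sinθ = 1.17639/0.773840 = 1.5202 m.
The centroid lies 2.2/2 = 1.1 m below the top edge, so the top edge sits at y_top = 1.5202 − 1.1 = 0.4202 m along the incline.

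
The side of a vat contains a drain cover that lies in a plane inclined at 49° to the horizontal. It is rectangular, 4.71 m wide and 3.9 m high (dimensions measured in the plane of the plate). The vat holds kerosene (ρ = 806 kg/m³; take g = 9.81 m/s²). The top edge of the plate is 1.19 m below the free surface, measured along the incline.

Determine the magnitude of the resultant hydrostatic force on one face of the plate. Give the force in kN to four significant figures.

F ≈ 344.2 kN

γ = ρg = 806 × 9.81 / 1000 = 7.90686 kN/m³.
Let θ = 49° be the plate's angle to the horizontal; measure y along the incline from where the plane meets the free surface. Vertical depth h = y·sinθ with sinθ = 0.754710.
The centroid lies 3.9/2 = 1.95 m below the top edge, so y_c = 1.19 + 1.95 = 3.14 m and h_c = 3.14 × 0.754710 = 2.36979 m.
A = 4.71 × 3.9 = 18.369 m².
Resultant F = γ·h_c·A = 7.90686 × 2.36979 × 18.369 = 344.191 kN.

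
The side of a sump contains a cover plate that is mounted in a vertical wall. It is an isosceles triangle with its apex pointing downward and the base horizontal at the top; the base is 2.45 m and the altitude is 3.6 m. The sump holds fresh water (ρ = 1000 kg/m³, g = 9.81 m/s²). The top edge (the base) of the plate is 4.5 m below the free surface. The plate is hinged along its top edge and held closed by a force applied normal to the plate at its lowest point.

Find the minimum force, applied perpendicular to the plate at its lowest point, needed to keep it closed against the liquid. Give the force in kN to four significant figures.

P ≈ 90.85 kN

γ = ρg = 1000 × 9.81 = 9810 N/m³ = 9.81 kN/m³.
With the apex down, the centroid sits h/3 = 3.6/3 = 1.2 m below the base (the top edge), so the centroid depth is h_c = 4.5 + 1.2 = 5.7 m.
A = ½ × 2.45 × 3.6 = 4.41 m².
Resultant F = γ·h_c·A = 9.81 × 5.7 × 4.41 = 246.594 kN.
I_c = b·h³/36 = 2.45 × 3.6³/36 = 3.1752 m⁴.
Centre of pressure: y_p = y_c + I_c/(y_c·A) = 5.7 + 3.1752/(5.7 × 4.41) = 5.7 + 0.126316 = 5.82632 m along the plane.
The resultant acts 1.2 + 0.126316 = 1.32632 m (along the plate) below the hinge at the top edge, so the moment about the hinge is M = F × 1.32632 = 246.594 × 1.32632 = 327.063 kN·m.
A normal force at the bottom, 3.6 m from the hinge, must supply this moment: P = 327.063/3.6 = 90.8508 kN.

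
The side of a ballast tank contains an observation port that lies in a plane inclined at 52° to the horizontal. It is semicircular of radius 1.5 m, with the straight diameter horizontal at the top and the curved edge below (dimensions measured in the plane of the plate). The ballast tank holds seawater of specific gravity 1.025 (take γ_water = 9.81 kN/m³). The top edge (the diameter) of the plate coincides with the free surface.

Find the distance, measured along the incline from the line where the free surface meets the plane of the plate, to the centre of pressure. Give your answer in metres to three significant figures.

γ = 1.025 × 9.81 = 10.05525 kN/m³.
Let θ = 52° be the plate's angle to the horizontal; measure y along the incline from where the plane meets the free surface. Vertical depth h = y·sinθ with sinθ = 0.788011.
The centroid of a semicircle lies 4r/(3π) = 0.63662 m from the diameter, here below the top edge, so y_c = 0.63662 m and h_c = 0.63662 × 0.788011 = 0.501664 m.
A = πr²/2 = π × 1.5²/2 = 3.53429 m².
Resultant F = γ·h_c·A = 10.05525 × 0.501664 × 3.53429 = 17.8282 kN.
I_c = (π/8 − 8/(9π))·r⁴ = 0.109757 × 1.5⁴ = 0.555645 m⁴.
Centre of pressure: y_p = y_c + I_c/(y_c·A) = 0.63662 + 0.555645/(0.63662 × 3.53429) = 0.63662 + 0.246953 = 0.883573 m along the plane.

y_p = 0.884 m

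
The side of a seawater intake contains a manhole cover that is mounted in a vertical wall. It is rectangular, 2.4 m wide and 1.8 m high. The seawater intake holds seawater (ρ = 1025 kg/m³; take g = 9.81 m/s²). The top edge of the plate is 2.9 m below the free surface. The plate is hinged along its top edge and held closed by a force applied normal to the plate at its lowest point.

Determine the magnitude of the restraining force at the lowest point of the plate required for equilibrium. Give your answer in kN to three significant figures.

P ≈ 89.0 kN

γ = ρg = 1025 × 9.81 / 1000 = 10.05525 kN/m³.
The centroid lies 1.8/2 = 0.9 m below the top edge, so the centroid depth is h_c = 2.9 + 0.9 = 3.8 m.
A = 2.4 × 1.8 = 4.32 m².
Resultant F = γ·h_c·A = 10.05525 × 3.8 × 4.32 = 165.067 kN.
I_c = b·h³/12 = 2.4 × 1.8³/12 = 1.1664 m⁴.
Centre of pressure: y_p = y_c + I_c/(y_c·A) = 3.8 + 1.1664/(3.8 × 4.32) = 3.8 + 0.0710526 = 3.87105 m along the plane.
The resultant acts 0.9 + 0.0710526 = 0.971053 m (along the plate) below the hinge at the top edge, so the moment about the hinge is M = F × 0.971053 = 165.067 × 0.971053 = 160.289 kN·m.
A normal force at the bottom, 1.8 m from the hinge, must supply this moment: P = 160.289/1.8 = 89.0494 kN.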